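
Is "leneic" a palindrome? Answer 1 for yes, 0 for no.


Input: leneic
Reversed: cienel
  Compare pos 0 ('l') with pos 5 ('c'): MISMATCH
  Compare pos 1 ('e') with pos 4 ('i'): MISMATCH
  Compare pos 2 ('n') with pos 3 ('e'): MISMATCH
Result: not a palindrome

0


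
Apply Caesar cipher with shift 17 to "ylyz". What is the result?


Caesar cipher: shift "ylyz" by 17
  'y' (pos 24) + 17 = pos 15 = 'p'
  'l' (pos 11) + 17 = pos 2 = 'c'
  'y' (pos 24) + 17 = pos 15 = 'p'
  'z' (pos 25) + 17 = pos 16 = 'q'
Result: pcpq

pcpq


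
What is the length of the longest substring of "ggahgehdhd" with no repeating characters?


Input: "ggahgehdhd"
Sliding window (track last position of each char):
  Position 0 ('g'): window [0,0] length 1 -- new best
  Position 1 ('g'): repeat (last at 0), move window start to 1
  Position 1 ('g'): window [1,1] length 1
  Position 2 ('a'): window [1,2] length 2 -- new best
  Position 3 ('h'): window [1,3] length 3 -- new best
  Position 4 ('g'): repeat (last at 1), move window start to 2
  Position 4 ('g'): window [2,4] length 3
  Position 5 ('e'): window [2,5] length 4 -- new best
  Position 6 ('h'): repeat (last at 3), move window start to 4
  Position 6 ('h'): window [4,6] length 3
  Position 7 ('d'): window [4,7] length 4
  Position 8 ('h'): repeat (last at 6), move window start to 7
  Position 8 ('h'): window [7,8] length 2
  Position 9 ('d'): repeat (last at 7), move window start to 8
  Position 9 ('d'): window [8,9] length 2
Longest substring with no repeats: "ahge" with length 4

4


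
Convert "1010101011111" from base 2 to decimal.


Input: "1010101011111" in base 2
Positional expansion:
  Digit '1' (value 1) x 2^12 = 4096
  Digit '0' (value 0) x 2^11 = 0
  Digit '1' (value 1) x 2^10 = 1024
  Digit '0' (value 0) x 2^9 = 0
  Digit '1' (value 1) x 2^8 = 256
  Digit '0' (value 0) x 2^7 = 0
  Digit '1' (value 1) x 2^6 = 64
  Digit '0' (value 0) x 2^5 = 0
  Digit '1' (value 1) x 2^4 = 16
  Digit '1' (value 1) x 2^3 = 8
  Digit '1' (value 1) x 2^2 = 4
  Digit '1' (value 1) x 2^1 = 2
  Digit '1' (value 1) x 2^0 = 1
Sum = 5471

5471


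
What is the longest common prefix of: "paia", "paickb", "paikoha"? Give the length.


Words: paia, paickb, paikoha
  Position 0: all 'p' => match
  Position 1: all 'a' => match
  Position 2: all 'i' => match
  Position 3: ('a', 'c', 'k') => mismatch, stop
LCP = "pai" (length 3)

3


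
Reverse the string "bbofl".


Input: bbofl
Reading characters right to left:
  Position 4: 'l'
  Position 3: 'f'
  Position 2: 'o'
  Position 1: 'b'
  Position 0: 'b'
Reversed: lfobb

lfobb


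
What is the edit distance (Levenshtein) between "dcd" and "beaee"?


Computing edit distance: "dcd" -> "beaee"
DP table:
           b    e    a    e    e
      0    1    2    3    4    5
  d   1    1    2    3    4    5
  c   2    2    2    3    4    5
  d   3    3    3    3    4    5
Edit distance = dp[3][5] = 5

5


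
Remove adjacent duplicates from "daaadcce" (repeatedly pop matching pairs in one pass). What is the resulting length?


Input: daaadcce
Stack-based adjacent duplicate removal:
  Read 'd': push. Stack: d
  Read 'a': push. Stack: da
  Read 'a': matches stack top 'a' => pop. Stack: d
  Read 'a': push. Stack: da
  Read 'd': push. Stack: dad
  Read 'c': push. Stack: dadc
  Read 'c': matches stack top 'c' => pop. Stack: dad
  Read 'e': push. Stack: dade
Final stack: "dade" (length 4)

4


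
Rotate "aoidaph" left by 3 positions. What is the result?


Input: "aoidaph", rotate left by 3
First 3 characters: "aoi"
Remaining characters: "daph"
Concatenate remaining + first: "daph" + "aoi" = "daphaoi"

daphaoi


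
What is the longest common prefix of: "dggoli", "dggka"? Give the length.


Words: dggoli, dggka
  Position 0: all 'd' => match
  Position 1: all 'g' => match
  Position 2: all 'g' => match
  Position 3: ('o', 'k') => mismatch, stop
LCP = "dgg" (length 3)

3


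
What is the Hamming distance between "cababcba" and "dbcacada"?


Comparing "cababcba" and "dbcacada" position by position:
  Position 0: 'c' vs 'd' => differ
  Position 1: 'a' vs 'b' => differ
  Position 2: 'b' vs 'c' => differ
  Position 3: 'a' vs 'a' => same
  Position 4: 'b' vs 'c' => differ
  Position 5: 'c' vs 'a' => differ
  Position 6: 'b' vs 'd' => differ
  Position 7: 'a' vs 'a' => same
Total differences (Hamming distance): 6

6


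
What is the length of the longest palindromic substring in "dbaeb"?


Input: "dbaeb"
Checking substrings for palindromes:
  No multi-char palindromic substrings found
Longest palindromic substring: "d" with length 1

1


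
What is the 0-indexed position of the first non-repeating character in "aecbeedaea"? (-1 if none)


Input: aecbeedaea
Character frequencies:
  'a': 3
  'b': 1
  'c': 1
  'd': 1
  'e': 4
Scanning left to right for freq == 1:
  Position 0 ('a'): freq=3, skip
  Position 1 ('e'): freq=4, skip
  Position 2 ('c'): unique! => answer = 2

2


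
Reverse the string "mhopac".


Input: mhopac
Reading characters right to left:
  Position 5: 'c'
  Position 4: 'a'
  Position 3: 'p'
  Position 2: 'o'
  Position 1: 'h'
  Position 0: 'm'
Reversed: capohm

capohm


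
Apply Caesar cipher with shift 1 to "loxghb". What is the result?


Caesar cipher: shift "loxghb" by 1
  'l' (pos 11) + 1 = pos 12 = 'm'
  'o' (pos 14) + 1 = pos 15 = 'p'
  'x' (pos 23) + 1 = pos 24 = 'y'
  'g' (pos 6) + 1 = pos 7 = 'h'
  'h' (pos 7) + 1 = pos 8 = 'i'
  'b' (pos 1) + 1 = pos 2 = 'c'
Result: mpyhic

mpyhic


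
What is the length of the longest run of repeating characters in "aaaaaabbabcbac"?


Input: "aaaaaabbabcbac"
Scanning for longest run:
  Position 1 ('a'): continues run of 'a', length=2
  Position 2 ('a'): continues run of 'a', length=3
  Position 3 ('a'): continues run of 'a', length=4
  Position 4 ('a'): continues run of 'a', length=5
  Position 5 ('a'): continues run of 'a', length=6
  Position 6 ('b'): new char, reset run to 1
  Position 7 ('b'): continues run of 'b', length=2
  Position 8 ('a'): new char, reset run to 1
  Position 9 ('b'): new char, reset run to 1
  Position 10 ('c'): new char, reset run to 1
  Position 11 ('b'): new char, reset run to 1
  Position 12 ('a'): new char, reset run to 1
  Position 13 ('c'): new char, reset run to 1
Longest run: 'a' with length 6

6


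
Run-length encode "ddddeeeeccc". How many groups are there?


Input: ddddeeeeccc
Scanning for consecutive runs:
  Group 1: 'd' x 4 (positions 0-3)
  Group 2: 'e' x 4 (positions 4-7)
  Group 3: 'c' x 3 (positions 8-10)
Total groups: 3

3


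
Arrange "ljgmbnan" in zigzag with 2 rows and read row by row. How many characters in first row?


Zigzag "ljgmbnan" into 2 rows:
Placing characters:
  'l' => row 0
  'j' => row 1
  'g' => row 0
  'm' => row 1
  'b' => row 0
  'n' => row 1
  'a' => row 0
  'n' => row 1
Rows:
  Row 0: "lgba"
  Row 1: "jmnn"
First row length: 4

4


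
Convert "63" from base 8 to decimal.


Input: "63" in base 8
Positional expansion:
  Digit '6' (value 6) x 8^1 = 48
  Digit '3' (value 3) x 8^0 = 3
Sum = 51

51


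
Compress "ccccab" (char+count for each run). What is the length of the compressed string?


Input: ccccab
Runs:
  'c' x 4 => "c4"
  'a' x 1 => "a1"
  'b' x 1 => "b1"
Compressed: "c4a1b1"
Compressed length: 6

6


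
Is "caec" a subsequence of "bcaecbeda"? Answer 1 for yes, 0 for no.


Check if "caec" is a subsequence of "bcaecbeda"
Greedy scan:
  Position 0 ('b'): no match needed
  Position 1 ('c'): matches sub[0] = 'c'
  Position 2 ('a'): matches sub[1] = 'a'
  Position 3 ('e'): matches sub[2] = 'e'
  Position 4 ('c'): matches sub[3] = 'c'
  Position 5 ('b'): no match needed
  Position 6 ('e'): no match needed
  Position 7 ('d'): no match needed
  Position 8 ('a'): no match needed
All 4 characters matched => is a subsequence

1


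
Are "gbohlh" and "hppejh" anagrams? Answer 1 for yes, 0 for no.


Strings: "gbohlh", "hppejh"
Sorted first:  bghhlo
Sorted second: ehhjpp
Differ at position 0: 'b' vs 'e' => not anagrams

0


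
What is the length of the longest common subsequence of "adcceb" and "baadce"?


LCS of "adcceb" and "baadce"
DP table:
           b    a    a    d    c    e
      0    0    0    0    0    0    0
  a   0    0    1    1    1    1    1
  d   0    0    1    1    2    2    2
  c   0    0    1    1    2    3    3
  c   0    0    1    1    2    3    3
  e   0    0    1    1    2    3    4
  b   0    1    1    1    2    3    4
LCS length = dp[6][6] = 4

4


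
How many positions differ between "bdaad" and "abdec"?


Comparing "bdaad" and "abdec" position by position:
  Position 0: 'b' vs 'a' => DIFFER
  Position 1: 'd' vs 'b' => DIFFER
  Position 2: 'a' vs 'd' => DIFFER
  Position 3: 'a' vs 'e' => DIFFER
  Position 4: 'd' vs 'c' => DIFFER
Positions that differ: 5

5


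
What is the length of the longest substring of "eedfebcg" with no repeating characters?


Input: "eedfebcg"
Sliding window (track last position of each char):
  Position 0 ('e'): window [0,0] length 1 -- new best
  Position 1 ('e'): repeat (last at 0), move window start to 1
  Position 1 ('e'): window [1,1] length 1
  Position 2 ('d'): window [1,2] length 2 -- new best
  Position 3 ('f'): window [1,3] length 3 -- new best
  Position 4 ('e'): repeat (last at 1), move window start to 2
  Position 4 ('e'): window [2,4] length 3
  Position 5 ('b'): window [2,5] length 4 -- new best
  Position 6 ('c'): window [2,6] length 5 -- new best
  Position 7 ('g'): window [2,7] length 6 -- new best
Longest substring with no repeats: "dfebcg" with length 6

6


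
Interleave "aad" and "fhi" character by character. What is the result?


Interleaving "aad" and "fhi":
  Position 0: 'a' from first, 'f' from second => "af"
  Position 1: 'a' from first, 'h' from second => "ah"
  Position 2: 'd' from first, 'i' from second => "di"
Result: afahdi

afahdi


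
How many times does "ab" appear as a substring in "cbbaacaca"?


Searching for "ab" in "cbbaacaca"
Scanning each position:
  Position 0: "cb" => no
  Position 1: "bb" => no
  Position 2: "ba" => no
  Position 3: "aa" => no
  Position 4: "ac" => no
  Position 5: "ca" => no
  Position 6: "ac" => no
  Position 7: "ca" => no
Total occurrences: 0

0


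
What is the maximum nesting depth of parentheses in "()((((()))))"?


Input: "()((((()))))"
Tracking depth:
  Position 0 '(': depth becomes 1
  Position 1 ')': depth becomes 0
  Position 2 '(': depth becomes 1
  Position 3 '(': depth becomes 2
  Position 4 '(': depth becomes 3
  Position 5 '(': depth becomes 4
  Position 6 '(': depth becomes 5
  Position 7 ')': depth becomes 4
  Position 8 ')': depth becomes 3
  Position 9 ')': depth becomes 2
  Position 10 ')': depth becomes 1
  Position 11 ')': depth becomes 0
Maximum depth reached: 5

5


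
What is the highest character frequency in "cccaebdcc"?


Input: cccaebdcc
Character counts:
  'a': 1
  'b': 1
  'c': 5
  'd': 1
  'e': 1
Maximum frequency: 5

5


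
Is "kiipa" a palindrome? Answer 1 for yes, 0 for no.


Input: kiipa
Reversed: apiik
  Compare pos 0 ('k') with pos 4 ('a'): MISMATCH
  Compare pos 1 ('i') with pos 3 ('p'): MISMATCH
Result: not a palindrome

0


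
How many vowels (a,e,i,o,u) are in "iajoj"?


Input: iajoj
Checking each character:
  'i' at position 0: vowel (running total: 1)
  'a' at position 1: vowel (running total: 2)
  'j' at position 2: consonant
  'o' at position 3: vowel (running total: 3)
  'j' at position 4: consonant
Total vowels: 3

3


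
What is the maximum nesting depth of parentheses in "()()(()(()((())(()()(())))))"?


Input: "()()(()(()((())(()()(())))))"
Tracking depth:
  Position 0 '(': depth becomes 1
  Position 1 ')': depth becomes 0
  Position 2 '(': depth becomes 1
  Position 3 ')': depth becomes 0
  Position 4 '(': depth becomes 1
  Position 5 '(': depth becomes 2
  Position 6 ')': depth becomes 1
  Position 7 '(': depth becomes 2
  Position 8 '(': depth becomes 3
  Position 9 ')': depth becomes 2
  Position 10 '(': depth becomes 3
  Position 11 '(': depth becomes 4
  Position 12 '(': depth becomes 5
  Position 13 ')': depth becomes 4
  Position 14 ')': depth becomes 3
  Position 15 '(': depth becomes 4
  Position 16 '(': depth becomes 5
  Position 17 ')': depth becomes 4
  Position 18 '(': depth becomes 5
  Position 19 ')': depth becomes 4
  Position 20 '(': depth becomes 5
  Position 21 '(': depth becomes 6
  Position 22 ')': depth becomes 5
  Position 23 ')': depth becomes 4
  Position 24 ')': depth becomes 3
  Position 25 ')': depth becomes 2
  Position 26 ')': depth becomes 1
  Position 27 ')': depth becomes 0
Maximum depth reached: 6

6


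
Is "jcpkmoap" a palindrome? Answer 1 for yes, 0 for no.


Input: jcpkmoap
Reversed: paomkpcj
  Compare pos 0 ('j') with pos 7 ('p'): MISMATCH
  Compare pos 1 ('c') with pos 6 ('a'): MISMATCH
  Compare pos 2 ('p') with pos 5 ('o'): MISMATCH
  Compare pos 3 ('k') with pos 4 ('m'): MISMATCH
Result: not a palindrome

0


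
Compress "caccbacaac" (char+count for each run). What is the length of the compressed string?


Input: caccbacaac
Runs:
  'c' x 1 => "c1"
  'a' x 1 => "a1"
  'c' x 2 => "c2"
  'b' x 1 => "b1"
  'a' x 1 => "a1"
  'c' x 1 => "c1"
  'a' x 2 => "a2"
  'c' x 1 => "c1"
Compressed: "c1a1c2b1a1c1a2c1"
Compressed length: 16

16


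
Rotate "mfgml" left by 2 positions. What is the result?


Input: "mfgml", rotate left by 2
First 2 characters: "mf"
Remaining characters: "gml"
Concatenate remaining + first: "gml" + "mf" = "gmlmf"

gmlmf


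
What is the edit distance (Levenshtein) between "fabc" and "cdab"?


Computing edit distance: "fabc" -> "cdab"
DP table:
           c    d    a    b
      0    1    2    3    4
  f   1    1    2    3    4
  a   2    2    2    2    3
  b   3    3    3    3    2
  c   4    3    4    4    3
Edit distance = dp[4][4] = 3

3


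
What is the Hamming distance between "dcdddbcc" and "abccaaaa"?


Comparing "dcdddbcc" and "abccaaaa" position by position:
  Position 0: 'd' vs 'a' => differ
  Position 1: 'c' vs 'b' => differ
  Position 2: 'd' vs 'c' => differ
  Position 3: 'd' vs 'c' => differ
  Position 4: 'd' vs 'a' => differ
  Position 5: 'b' vs 'a' => differ
  Position 6: 'c' vs 'a' => differ
  Position 7: 'c' vs 'a' => differ
Total differences (Hamming distance): 8

8


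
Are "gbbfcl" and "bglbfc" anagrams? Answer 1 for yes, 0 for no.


Strings: "gbbfcl", "bglbfc"
Sorted first:  bbcfgl
Sorted second: bbcfgl
Sorted forms match => anagrams

1


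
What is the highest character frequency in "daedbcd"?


Input: daedbcd
Character counts:
  'a': 1
  'b': 1
  'c': 1
  'd': 3
  'e': 1
Maximum frequency: 3

3


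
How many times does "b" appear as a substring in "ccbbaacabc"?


Searching for "b" in "ccbbaacabc"
Scanning each position:
  Position 0: "c" => no
  Position 1: "c" => no
  Position 2: "b" => MATCH
  Position 3: "b" => MATCH
  Position 4: "a" => no
  Position 5: "a" => no
  Position 6: "c" => no
  Position 7: "a" => no
  Position 8: "b" => MATCH
  Position 9: "c" => no
Total occurrences: 3

3


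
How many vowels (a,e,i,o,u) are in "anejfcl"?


Input: anejfcl
Checking each character:
  'a' at position 0: vowel (running total: 1)
  'n' at position 1: consonant
  'e' at position 2: vowel (running total: 2)
  'j' at position 3: consonant
  'f' at position 4: consonant
  'c' at position 5: consonant
  'l' at position 6: consonant
Total vowels: 2

2


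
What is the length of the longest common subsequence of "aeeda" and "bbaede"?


LCS of "aeeda" and "bbaede"
DP table:
           b    b    a    e    d    e
      0    0    0    0    0    0    0
  a   0    0    0    1    1    1    1
  e   0    0    0    1    2    2    2
  e   0    0    0    1    2    2    3
  d   0    0    0    1    2    3    3
  a   0    0    0    1    2    3    3
LCS length = dp[5][6] = 3

3


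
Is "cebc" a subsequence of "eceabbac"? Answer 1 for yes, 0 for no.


Check if "cebc" is a subsequence of "eceabbac"
Greedy scan:
  Position 0 ('e'): no match needed
  Position 1 ('c'): matches sub[0] = 'c'
  Position 2 ('e'): matches sub[1] = 'e'
  Position 3 ('a'): no match needed
  Position 4 ('b'): matches sub[2] = 'b'
  Position 5 ('b'): no match needed
  Position 6 ('a'): no match needed
  Position 7 ('c'): matches sub[3] = 'c'
All 4 characters matched => is a subsequence

1


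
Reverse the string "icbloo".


Input: icbloo
Reading characters right to left:
  Position 5: 'o'
  Position 4: 'o'
  Position 3: 'l'
  Position 2: 'b'
  Position 1: 'c'
  Position 0: 'i'
Reversed: oolbci

oolbci


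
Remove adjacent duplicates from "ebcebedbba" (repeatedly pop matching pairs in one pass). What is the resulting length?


Input: ebcebedbba
Stack-based adjacent duplicate removal:
  Read 'e': push. Stack: e
  Read 'b': push. Stack: eb
  Read 'c': push. Stack: ebc
  Read 'e': push. Stack: ebce
  Read 'b': push. Stack: ebceb
  Read 'e': push. Stack: ebcebe
  Read 'd': push. Stack: ebcebed
  Read 'b': push. Stack: ebcebedb
  Read 'b': matches stack top 'b' => pop. Stack: ebcebed
  Read 'a': push. Stack: ebcebeda
Final stack: "ebcebeda" (length 8)

8


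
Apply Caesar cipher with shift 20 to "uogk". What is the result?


Caesar cipher: shift "uogk" by 20
  'u' (pos 20) + 20 = pos 14 = 'o'
  'o' (pos 14) + 20 = pos 8 = 'i'
  'g' (pos 6) + 20 = pos 0 = 'a'
  'k' (pos 10) + 20 = pos 4 = 'e'
Result: oiae

oiae


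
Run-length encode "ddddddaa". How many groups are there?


Input: ddddddaa
Scanning for consecutive runs:
  Group 1: 'd' x 6 (positions 0-5)
  Group 2: 'a' x 2 (positions 6-7)
Total groups: 2

2


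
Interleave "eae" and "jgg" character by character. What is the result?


Interleaving "eae" and "jgg":
  Position 0: 'e' from first, 'j' from second => "ej"
  Position 1: 'a' from first, 'g' from second => "ag"
  Position 2: 'e' from first, 'g' from second => "eg"
Result: ejageg

ejageg


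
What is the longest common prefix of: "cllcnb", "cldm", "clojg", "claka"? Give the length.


Words: cllcnb, cldm, clojg, claka
  Position 0: all 'c' => match
  Position 1: all 'l' => match
  Position 2: ('l', 'd', 'o', 'a') => mismatch, stop
LCP = "cl" (length 2)

2


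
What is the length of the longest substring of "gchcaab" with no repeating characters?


Input: "gchcaab"
Sliding window (track last position of each char):
  Position 0 ('g'): window [0,0] length 1 -- new best
  Position 1 ('c'): window [0,1] length 2 -- new best
  Position 2 ('h'): window [0,2] length 3 -- new best
  Position 3 ('c'): repeat (last at 1), move window start to 2
  Position 3 ('c'): window [2,3] length 2
  Position 4 ('a'): window [2,4] length 3
  Position 5 ('a'): repeat (last at 4), move window start to 5
  Position 5 ('a'): window [5,5] length 1
  Position 6 ('b'): window [5,6] length 2
Longest substring with no repeats: "gch" with length 3

3


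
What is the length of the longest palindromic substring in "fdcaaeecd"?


Input: "fdcaaeecd"
Checking substrings for palindromes:
  [3:5] "aa" (len 2) => palindrome
  [5:7] "ee" (len 2) => palindrome
Longest palindromic substring: "aa" with length 2

2


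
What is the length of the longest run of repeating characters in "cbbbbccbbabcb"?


Input: "cbbbbccbbabcb"
Scanning for longest run:
  Position 1 ('b'): new char, reset run to 1
  Position 2 ('b'): continues run of 'b', length=2
  Position 3 ('b'): continues run of 'b', length=3
  Position 4 ('b'): continues run of 'b', length=4
  Position 5 ('c'): new char, reset run to 1
  Position 6 ('c'): continues run of 'c', length=2
  Position 7 ('b'): new char, reset run to 1
  Position 8 ('b'): continues run of 'b', length=2
  Position 9 ('a'): new char, reset run to 1
  Position 10 ('b'): new char, reset run to 1
  Position 11 ('c'): new char, reset run to 1
  Position 12 ('b'): new char, reset run to 1
Longest run: 'b' with length 4

4


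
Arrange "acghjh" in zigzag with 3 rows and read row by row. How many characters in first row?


Zigzag "acghjh" into 3 rows:
Placing characters:
  'a' => row 0
  'c' => row 1
  'g' => row 2
  'h' => row 1
  'j' => row 0
  'h' => row 1
Rows:
  Row 0: "aj"
  Row 1: "chh"
  Row 2: "g"
First row length: 2

2


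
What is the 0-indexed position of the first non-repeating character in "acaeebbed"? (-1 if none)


Input: acaeebbed
Character frequencies:
  'a': 2
  'b': 2
  'c': 1
  'd': 1
  'e': 3
Scanning left to right for freq == 1:
  Position 0 ('a'): freq=2, skip
  Position 1 ('c'): unique! => answer = 1

1


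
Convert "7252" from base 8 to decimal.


Input: "7252" in base 8
Positional expansion:
  Digit '7' (value 7) x 8^3 = 3584
  Digit '2' (value 2) x 8^2 = 128
  Digit '5' (value 5) x 8^1 = 40
  Digit '2' (value 2) x 8^0 = 2
Sum = 3754

3754


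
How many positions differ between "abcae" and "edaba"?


Comparing "abcae" and "edaba" position by position:
  Position 0: 'a' vs 'e' => DIFFER
  Position 1: 'b' vs 'd' => DIFFER
  Position 2: 'c' vs 'a' => DIFFER
  Position 3: 'a' vs 'b' => DIFFER
  Position 4: 'e' vs 'a' => DIFFER
Positions that differ: 5

5


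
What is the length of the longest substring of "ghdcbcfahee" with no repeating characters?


Input: "ghdcbcfahee"
Sliding window (track last position of each char):
  Position 0 ('g'): window [0,0] length 1 -- new best
  Position 1 ('h'): window [0,1] length 2 -- new best
  Position 2 ('d'): window [0,2] length 3 -- new best
  Position 3 ('c'): window [0,3] length 4 -- new best
  Position 4 ('b'): window [0,4] length 5 -- new best
  Position 5 ('c'): repeat (last at 3), move window start to 4
  Position 5 ('c'): window [4,5] length 2
  Position 6 ('f'): window [4,6] length 3
  Position 7 ('a'): window [4,7] length 4
  Position 8 ('h'): window [4,8] length 5
  Position 9 ('e'): window [4,9] length 6 -- new best
  Position 10 ('e'): repeat (last at 9), move window start to 10
  Position 10 ('e'): window [10,10] length 1
Longest substring with no repeats: "bcfahe" with length 6

6


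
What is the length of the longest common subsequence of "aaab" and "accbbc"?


LCS of "aaab" and "accbbc"
DP table:
           a    c    c    b    b    c
      0    0    0    0    0    0    0
  a   0    1    1    1    1    1    1
  a   0    1    1    1    1    1    1
  a   0    1    1    1    1    1    1
  b   0    1    1    1    2    2    2
LCS length = dp[4][6] = 2

2


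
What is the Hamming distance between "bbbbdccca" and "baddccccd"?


Comparing "bbbbdccca" and "baddccccd" position by position:
  Position 0: 'b' vs 'b' => same
  Position 1: 'b' vs 'a' => differ
  Position 2: 'b' vs 'd' => differ
  Position 3: 'b' vs 'd' => differ
  Position 4: 'd' vs 'c' => differ
  Position 5: 'c' vs 'c' => same
  Position 6: 'c' vs 'c' => same
  Position 7: 'c' vs 'c' => same
  Position 8: 'a' vs 'd' => differ
Total differences (Hamming distance): 5

5


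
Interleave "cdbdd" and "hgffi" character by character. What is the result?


Interleaving "cdbdd" and "hgffi":
  Position 0: 'c' from first, 'h' from second => "ch"
  Position 1: 'd' from first, 'g' from second => "dg"
  Position 2: 'b' from first, 'f' from second => "bf"
  Position 3: 'd' from first, 'f' from second => "df"
  Position 4: 'd' from first, 'i' from second => "di"
Result: chdgbfdfdi

chdgbfdfdi


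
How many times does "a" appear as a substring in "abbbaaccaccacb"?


Searching for "a" in "abbbaaccaccacb"
Scanning each position:
  Position 0: "a" => MATCH
  Position 1: "b" => no
  Position 2: "b" => no
  Position 3: "b" => no
  Position 4: "a" => MATCH
  Position 5: "a" => MATCH
  Position 6: "c" => no
  Position 7: "c" => no
  Position 8: "a" => MATCH
  Position 9: "c" => no
  Position 10: "c" => no
  Position 11: "a" => MATCH
  Position 12: "c" => no
  Position 13: "b" => no
Total occurrences: 5

5


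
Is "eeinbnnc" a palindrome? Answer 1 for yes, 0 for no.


Input: eeinbnnc
Reversed: cnnbniee
  Compare pos 0 ('e') with pos 7 ('c'): MISMATCH
  Compare pos 1 ('e') with pos 6 ('n'): MISMATCH
  Compare pos 2 ('i') with pos 5 ('n'): MISMATCH
  Compare pos 3 ('n') with pos 4 ('b'): MISMATCH
Result: not a palindrome

0


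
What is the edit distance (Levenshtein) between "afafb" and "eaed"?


Computing edit distance: "afafb" -> "eaed"
DP table:
           e    a    e    d
      0    1    2    3    4
  a   1    1    1    2    3
  f   2    2    2    2    3
  a   3    3    2    3    3
  f   4    4    3    3    4
  b   5    5    4    4    4
Edit distance = dp[5][4] = 4

4


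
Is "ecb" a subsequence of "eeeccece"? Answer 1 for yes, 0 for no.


Check if "ecb" is a subsequence of "eeeccece"
Greedy scan:
  Position 0 ('e'): matches sub[0] = 'e'
  Position 1 ('e'): no match needed
  Position 2 ('e'): no match needed
  Position 3 ('c'): matches sub[1] = 'c'
  Position 4 ('c'): no match needed
  Position 5 ('e'): no match needed
  Position 6 ('c'): no match needed
  Position 7 ('e'): no match needed
Only matched 2/3 characters => not a subsequence

0


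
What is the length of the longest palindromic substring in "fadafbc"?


Input: "fadafbc"
Checking substrings for palindromes:
  [0:5] "fadaf" (len 5) => palindrome
  [1:4] "ada" (len 3) => palindrome
Longest palindromic substring: "fadaf" with length 5

5


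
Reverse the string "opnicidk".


Input: opnicidk
Reading characters right to left:
  Position 7: 'k'
  Position 6: 'd'
  Position 5: 'i'
  Position 4: 'c'
  Position 3: 'i'
  Position 2: 'n'
  Position 1: 'p'
  Position 0: 'o'
Reversed: kdicinpo

kdicinpo


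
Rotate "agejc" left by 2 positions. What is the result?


Input: "agejc", rotate left by 2
First 2 characters: "ag"
Remaining characters: "ejc"
Concatenate remaining + first: "ejc" + "ag" = "ejcag"

ejcag


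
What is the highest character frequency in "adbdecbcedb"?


Input: adbdecbcedb
Character counts:
  'a': 1
  'b': 3
  'c': 2
  'd': 3
  'e': 2
Maximum frequency: 3

3


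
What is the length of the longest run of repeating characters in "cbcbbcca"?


Input: "cbcbbcca"
Scanning for longest run:
  Position 1 ('b'): new char, reset run to 1
  Position 2 ('c'): new char, reset run to 1
  Position 3 ('b'): new char, reset run to 1
  Position 4 ('b'): continues run of 'b', length=2
  Position 5 ('c'): new char, reset run to 1
  Position 6 ('c'): continues run of 'c', length=2
  Position 7 ('a'): new char, reset run to 1
Longest run: 'b' with length 2

2


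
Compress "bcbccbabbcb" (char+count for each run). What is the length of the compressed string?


Input: bcbccbabbcb
Runs:
  'b' x 1 => "b1"
  'c' x 1 => "c1"
  'b' x 1 => "b1"
  'c' x 2 => "c2"
  'b' x 1 => "b1"
  'a' x 1 => "a1"
  'b' x 2 => "b2"
  'c' x 1 => "c1"
  'b' x 1 => "b1"
Compressed: "b1c1b1c2b1a1b2c1b1"
Compressed length: 18

18


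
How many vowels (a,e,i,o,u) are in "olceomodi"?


Input: olceomodi
Checking each character:
  'o' at position 0: vowel (running total: 1)
  'l' at position 1: consonant
  'c' at position 2: consonant
  'e' at position 3: vowel (running total: 2)
  'o' at position 4: vowel (running total: 3)
  'm' at position 5: consonant
  'o' at position 6: vowel (running total: 4)
  'd' at position 7: consonant
  'i' at position 8: vowel (running total: 5)
Total vowels: 5

5


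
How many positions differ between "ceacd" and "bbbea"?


Comparing "ceacd" and "bbbea" position by position:
  Position 0: 'c' vs 'b' => DIFFER
  Position 1: 'e' vs 'b' => DIFFER
  Position 2: 'a' vs 'b' => DIFFER
  Position 3: 'c' vs 'e' => DIFFER
  Position 4: 'd' vs 'a' => DIFFER
Positions that differ: 5

5


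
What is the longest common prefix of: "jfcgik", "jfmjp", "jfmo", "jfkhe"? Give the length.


Words: jfcgik, jfmjp, jfmo, jfkhe
  Position 0: all 'j' => match
  Position 1: all 'f' => match
  Position 2: ('c', 'm', 'm', 'k') => mismatch, stop
LCP = "jf" (length 2)

2


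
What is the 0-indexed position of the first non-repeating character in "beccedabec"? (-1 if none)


Input: beccedabec
Character frequencies:
  'a': 1
  'b': 2
  'c': 3
  'd': 1
  'e': 3
Scanning left to right for freq == 1:
  Position 0 ('b'): freq=2, skip
  Position 1 ('e'): freq=3, skip
  Position 2 ('c'): freq=3, skip
  Position 3 ('c'): freq=3, skip
  Position 4 ('e'): freq=3, skip
  Position 5 ('d'): unique! => answer = 5

5


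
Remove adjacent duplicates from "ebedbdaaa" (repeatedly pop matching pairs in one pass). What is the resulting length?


Input: ebedbdaaa
Stack-based adjacent duplicate removal:
  Read 'e': push. Stack: e
  Read 'b': push. Stack: eb
  Read 'e': push. Stack: ebe
  Read 'd': push. Stack: ebed
  Read 'b': push. Stack: ebedb
  Read 'd': push. Stack: ebedbd
  Read 'a': push. Stack: ebedbda
  Read 'a': matches stack top 'a' => pop. Stack: ebedbd
  Read 'a': push. Stack: ebedbda
Final stack: "ebedbda" (length 7)

7


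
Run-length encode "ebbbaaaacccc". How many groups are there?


Input: ebbbaaaacccc
Scanning for consecutive runs:
  Group 1: 'e' x 1 (positions 0-0)
  Group 2: 'b' x 3 (positions 1-3)
  Group 3: 'a' x 4 (positions 4-7)
  Group 4: 'c' x 4 (positions 8-11)
Total groups: 4

4


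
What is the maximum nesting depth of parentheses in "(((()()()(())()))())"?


Input: "(((()()()(())()))())"
Tracking depth:
  Position 0 '(': depth becomes 1
  Position 1 '(': depth becomes 2
  Position 2 '(': depth becomes 3
  Position 3 '(': depth becomes 4
  Position 4 ')': depth becomes 3
  Position 5 '(': depth becomes 4
  Position 6 ')': depth becomes 3
  Position 7 '(': depth becomes 4
  Position 8 ')': depth becomes 3
  Position 9 '(': depth becomes 4
  Position 10 '(': depth becomes 5
  Position 11 ')': depth becomes 4
  Position 12 ')': depth becomes 3
  Position 13 '(': depth becomes 4
  Position 14 ')': depth becomes 3
  Position 15 ')': depth becomes 2
  Position 16 ')': depth becomes 1
  Position 17 '(': depth becomes 2
  Position 18 ')': depth becomes 1
  Position 19 ')': depth becomes 0
Maximum depth reached: 5

5


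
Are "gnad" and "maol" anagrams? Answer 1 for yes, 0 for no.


Strings: "gnad", "maol"
Sorted first:  adgn
Sorted second: almo
Differ at position 1: 'd' vs 'l' => not anagrams

0


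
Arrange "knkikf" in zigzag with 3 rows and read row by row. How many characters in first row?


Zigzag "knkikf" into 3 rows:
Placing characters:
  'k' => row 0
  'n' => row 1
  'k' => row 2
  'i' => row 1
  'k' => row 0
  'f' => row 1
Rows:
  Row 0: "kk"
  Row 1: "nif"
  Row 2: "k"
First row length: 2

2


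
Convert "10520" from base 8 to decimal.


Input: "10520" in base 8
Positional expansion:
  Digit '1' (value 1) x 8^4 = 4096
  Digit '0' (value 0) x 8^3 = 0
  Digit '5' (value 5) x 8^2 = 320
  Digit '2' (value 2) x 8^1 = 16
  Digit '0' (value 0) x 8^0 = 0
Sum = 4432

4432


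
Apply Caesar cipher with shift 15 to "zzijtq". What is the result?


Caesar cipher: shift "zzijtq" by 15
  'z' (pos 25) + 15 = pos 14 = 'o'
  'z' (pos 25) + 15 = pos 14 = 'o'
  'i' (pos 8) + 15 = pos 23 = 'x'
  'j' (pos 9) + 15 = pos 24 = 'y'
  't' (pos 19) + 15 = pos 8 = 'i'
  'q' (pos 16) + 15 = pos 5 = 'f'
Result: ooxyif

ooxyif


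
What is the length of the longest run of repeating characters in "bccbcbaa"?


Input: "bccbcbaa"
Scanning for longest run:
  Position 1 ('c'): new char, reset run to 1
  Position 2 ('c'): continues run of 'c', length=2
  Position 3 ('b'): new char, reset run to 1
  Position 4 ('c'): new char, reset run to 1
  Position 5 ('b'): new char, reset run to 1
  Position 6 ('a'): new char, reset run to 1
  Position 7 ('a'): continues run of 'a', length=2
Longest run: 'c' with length 2

2


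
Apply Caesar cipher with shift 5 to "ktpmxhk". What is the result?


Caesar cipher: shift "ktpmxhk" by 5
  'k' (pos 10) + 5 = pos 15 = 'p'
  't' (pos 19) + 5 = pos 24 = 'y'
  'p' (pos 15) + 5 = pos 20 = 'u'
  'm' (pos 12) + 5 = pos 17 = 'r'
  'x' (pos 23) + 5 = pos 2 = 'c'
  'h' (pos 7) + 5 = pos 12 = 'm'
  'k' (pos 10) + 5 = pos 15 = 'p'
Result: pyurcmp

pyurcmp


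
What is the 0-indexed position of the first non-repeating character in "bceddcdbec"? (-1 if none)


Input: bceddcdbec
Character frequencies:
  'b': 2
  'c': 3
  'd': 3
  'e': 2
Scanning left to right for freq == 1:
  Position 0 ('b'): freq=2, skip
  Position 1 ('c'): freq=3, skip
  Position 2 ('e'): freq=2, skip
  Position 3 ('d'): freq=3, skip
  Position 4 ('d'): freq=3, skip
  Position 5 ('c'): freq=3, skip
  Position 6 ('d'): freq=3, skip
  Position 7 ('b'): freq=2, skip
  Position 8 ('e'): freq=2, skip
  Position 9 ('c'): freq=3, skip
  No unique character found => answer = -1

-1


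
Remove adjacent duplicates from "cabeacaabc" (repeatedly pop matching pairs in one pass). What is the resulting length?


Input: cabeacaabc
Stack-based adjacent duplicate removal:
  Read 'c': push. Stack: c
  Read 'a': push. Stack: ca
  Read 'b': push. Stack: cab
  Read 'e': push. Stack: cabe
  Read 'a': push. Stack: cabea
  Read 'c': push. Stack: cabeac
  Read 'a': push. Stack: cabeaca
  Read 'a': matches stack top 'a' => pop. Stack: cabeac
  Read 'b': push. Stack: cabeacb
  Read 'c': push. Stack: cabeacbc
Final stack: "cabeacbc" (length 8)

8


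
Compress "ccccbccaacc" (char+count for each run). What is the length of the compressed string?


Input: ccccbccaacc
Runs:
  'c' x 4 => "c4"
  'b' x 1 => "b1"
  'c' x 2 => "c2"
  'a' x 2 => "a2"
  'c' x 2 => "c2"
Compressed: "c4b1c2a2c2"
Compressed length: 10

10


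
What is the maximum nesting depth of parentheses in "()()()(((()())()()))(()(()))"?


Input: "()()()(((()())()()))(()(()))"
Tracking depth:
  Position 0 '(': depth becomes 1
  Position 1 ')': depth becomes 0
  Position 2 '(': depth becomes 1
  Position 3 ')': depth becomes 0
  Position 4 '(': depth becomes 1
  Position 5 ')': depth becomes 0
  Position 6 '(': depth becomes 1
  Position 7 '(': depth becomes 2
  Position 8 '(': depth becomes 3
  Position 9 '(': depth becomes 4
  Position 10 ')': depth becomes 3
  Position 11 '(': depth becomes 4
  Position 12 ')': depth becomes 3
  Position 13 ')': depth becomes 2
  Position 14 '(': depth becomes 3
  Position 15 ')': depth becomes 2
  Position 16 '(': depth becomes 3
  Position 17 ')': depth becomes 2
  Position 18 ')': depth becomes 1
  Position 19 ')': depth becomes 0
  Position 20 '(': depth becomes 1
  Position 21 '(': depth becomes 2
  Position 22 ')': depth becomes 1
  Position 23 '(': depth becomes 2
  Position 24 '(': depth becomes 3
  Position 25 ')': depth becomes 2
  Position 26 ')': depth becomes 1
  Position 27 ')': depth becomes 0
Maximum depth reached: 4

4


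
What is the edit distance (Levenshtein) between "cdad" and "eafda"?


Computing edit distance: "cdad" -> "eafda"
DP table:
           e    a    f    d    a
      0    1    2    3    4    5
  c   1    1    2    3    4    5
  d   2    2    2    3    3    4
  a   3    3    2    3    4    3
  d   4    4    3    3    3    4
Edit distance = dp[4][5] = 4

4


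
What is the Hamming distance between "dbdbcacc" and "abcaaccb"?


Comparing "dbdbcacc" and "abcaaccb" position by position:
  Position 0: 'd' vs 'a' => differ
  Position 1: 'b' vs 'b' => same
  Position 2: 'd' vs 'c' => differ
  Position 3: 'b' vs 'a' => differ
  Position 4: 'c' vs 'a' => differ
  Position 5: 'a' vs 'c' => differ
  Position 6: 'c' vs 'c' => same
  Position 7: 'c' vs 'b' => differ
Total differences (Hamming distance): 6

6


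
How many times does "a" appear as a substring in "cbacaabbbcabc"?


Searching for "a" in "cbacaabbbcabc"
Scanning each position:
  Position 0: "c" => no
  Position 1: "b" => no
  Position 2: "a" => MATCH
  Position 3: "c" => no
  Position 4: "a" => MATCH
  Position 5: "a" => MATCH
  Position 6: "b" => no
  Position 7: "b" => no
  Position 8: "b" => no
  Position 9: "c" => no
  Position 10: "a" => MATCH
  Position 11: "b" => no
  Position 12: "c" => no
Total occurrences: 4

4


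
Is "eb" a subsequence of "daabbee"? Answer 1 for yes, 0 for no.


Check if "eb" is a subsequence of "daabbee"
Greedy scan:
  Position 0 ('d'): no match needed
  Position 1 ('a'): no match needed
  Position 2 ('a'): no match needed
  Position 3 ('b'): no match needed
  Position 4 ('b'): no match needed
  Position 5 ('e'): matches sub[0] = 'e'
  Position 6 ('e'): no match needed
Only matched 1/2 characters => not a subsequence

0


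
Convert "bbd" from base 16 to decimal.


Input: "bbd" in base 16
Positional expansion:
  Digit 'b' (value 11) x 16^2 = 2816
  Digit 'b' (value 11) x 16^1 = 176
  Digit 'd' (value 13) x 16^0 = 13
Sum = 3005

3005


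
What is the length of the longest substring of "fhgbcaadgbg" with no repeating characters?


Input: "fhgbcaadgbg"
Sliding window (track last position of each char):
  Position 0 ('f'): window [0,0] length 1 -- new best
  Position 1 ('h'): window [0,1] length 2 -- new best
  Position 2 ('g'): window [0,2] length 3 -- new best
  Position 3 ('b'): window [0,3] length 4 -- new best
  Position 4 ('c'): window [0,4] length 5 -- new best
  Position 5 ('a'): window [0,5] length 6 -- new best
  Position 6 ('a'): repeat (last at 5), move window start to 6
  Position 6 ('a'): window [6,6] length 1
  Position 7 ('d'): window [6,7] length 2
  Position 8 ('g'): window [6,8] length 3
  Position 9 ('b'): window [6,9] length 4
  Position 10 ('g'): repeat (last at 8), move window start to 9
  Position 10 ('g'): window [9,10] length 2
Longest substring with no repeats: "fhgbca" with length 6

6


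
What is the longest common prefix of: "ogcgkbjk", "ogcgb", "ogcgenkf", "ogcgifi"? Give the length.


Words: ogcgkbjk, ogcgb, ogcgenkf, ogcgifi
  Position 0: all 'o' => match
  Position 1: all 'g' => match
  Position 2: all 'c' => match
  Position 3: all 'g' => match
  Position 4: ('k', 'b', 'e', 'i') => mismatch, stop
LCP = "ogcg" (length 4)

4


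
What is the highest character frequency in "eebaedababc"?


Input: eebaedababc
Character counts:
  'a': 3
  'b': 3
  'c': 1
  'd': 1
  'e': 3
Maximum frequency: 3

3


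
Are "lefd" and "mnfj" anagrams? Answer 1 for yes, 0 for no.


Strings: "lefd", "mnfj"
Sorted first:  defl
Sorted second: fjmn
Differ at position 0: 'd' vs 'f' => not anagrams

0


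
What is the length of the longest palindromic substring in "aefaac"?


Input: "aefaac"
Checking substrings for palindromes:
  [3:5] "aa" (len 2) => palindrome
Longest palindromic substring: "aa" with length 2

2


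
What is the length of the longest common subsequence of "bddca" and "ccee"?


LCS of "bddca" and "ccee"
DP table:
           c    c    e    e
      0    0    0    0    0
  b   0    0    0    0    0
  d   0    0    0    0    0
  d   0    0    0    0    0
  c   0    1    1    1    1
  a   0    1    1    1    1
LCS length = dp[5][4] = 1

1


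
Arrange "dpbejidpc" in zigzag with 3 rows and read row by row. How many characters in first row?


Zigzag "dpbejidpc" into 3 rows:
Placing characters:
  'd' => row 0
  'p' => row 1
  'b' => row 2
  'e' => row 1
  'j' => row 0
  'i' => row 1
  'd' => row 2
  'p' => row 1
  'c' => row 0
Rows:
  Row 0: "djc"
  Row 1: "peip"
  Row 2: "bd"
First row length: 3

3


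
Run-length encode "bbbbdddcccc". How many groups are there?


Input: bbbbdddcccc
Scanning for consecutive runs:
  Group 1: 'b' x 4 (positions 0-3)
  Group 2: 'd' x 3 (positions 4-6)
  Group 3: 'c' x 4 (positions 7-10)
Total groups: 3

3


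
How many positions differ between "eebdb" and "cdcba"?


Comparing "eebdb" and "cdcba" position by position:
  Position 0: 'e' vs 'c' => DIFFER
  Position 1: 'e' vs 'd' => DIFFER
  Position 2: 'b' vs 'c' => DIFFER
  Position 3: 'd' vs 'b' => DIFFER
  Position 4: 'b' vs 'a' => DIFFER
Positions that differ: 5

5


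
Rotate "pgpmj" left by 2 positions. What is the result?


Input: "pgpmj", rotate left by 2
First 2 characters: "pg"
Remaining characters: "pmj"
Concatenate remaining + first: "pmj" + "pg" = "pmjpg"

pmjpg


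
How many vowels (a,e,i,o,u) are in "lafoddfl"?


Input: lafoddfl
Checking each character:
  'l' at position 0: consonant
  'a' at position 1: vowel (running total: 1)
  'f' at position 2: consonant
  'o' at position 3: vowel (running total: 2)
  'd' at position 4: consonant
  'd' at position 5: consonant
  'f' at position 6: consonant
  'l' at position 7: consonant
Total vowels: 2

2
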